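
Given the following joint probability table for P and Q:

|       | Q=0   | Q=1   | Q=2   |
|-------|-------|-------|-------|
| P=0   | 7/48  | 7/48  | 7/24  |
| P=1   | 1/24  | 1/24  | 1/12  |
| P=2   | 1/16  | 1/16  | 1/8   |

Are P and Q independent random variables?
Marginal P(P) (row sums):
  P(P=0) = 7/48 + 7/48 + 7/24 = 7/12
  P(P=1) = 1/24 + 1/24 + 1/12 = 1/6
  P(P=2) = 1/16 + 1/16 + 1/8 = 1/4
Marginal P(Q) (column sums):
  P(Q=0) = 7/48 + 1/24 + 1/16 = 1/4
  P(Q=1) = 7/48 + 1/24 + 1/16 = 1/4
  P(Q=2) = 7/24 + 1/12 + 1/8 = 1/2

P and Q are independent iff P(P=i,Q=j) = P(P=i)·P(Q=j) for every cell.
  P(P=0)·P(Q=0) = 7/12 × 1/4 = 7/48 = P(P=0,Q=0) ✓
  P(P=0)·P(Q=1) = 7/12 × 1/4 = 7/48 = P(P=0,Q=1) ✓
  P(P=0)·P(Q=2) = 7/12 × 1/2 = 7/24 = P(P=0,Q=2) ✓
  P(P=1)·P(Q=0) = 1/6 × 1/4 = 1/24 = P(P=1,Q=0) ✓
  P(P=1)·P(Q=1) = 1/6 × 1/4 = 1/24 = P(P=1,Q=1) ✓
  P(P=1)·P(Q=2) = 1/6 × 1/2 = 1/12 = P(P=1,Q=2) ✓
  P(P=2)·P(Q=0) = 1/4 × 1/4 = 1/16 = P(P=2,Q=0) ✓
  P(P=2)·P(Q=1) = 1/4 × 1/4 = 1/16 = P(P=2,Q=1) ✓
  P(P=2)·P(Q=2) = 1/4 × 1/2 = 1/8 = P(P=2,Q=2) ✓

Yes, P and Q are independent: every cell factors, so I(P;Q) = 0 bits.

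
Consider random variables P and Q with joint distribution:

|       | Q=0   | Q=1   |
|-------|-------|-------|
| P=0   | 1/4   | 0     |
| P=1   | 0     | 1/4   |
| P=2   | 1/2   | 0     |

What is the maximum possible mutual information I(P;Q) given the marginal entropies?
The upper bound on mutual information is I(P;Q) ≤ min(H(P), H(Q)).

Marginal P(P) (row sums):
  P(P=0) = 1/4 + 0 = 1/4
  P(P=1) = 0 + 1/4 = 1/4
  P(P=2) = 1/2 + 0 = 1/2
Marginal P(Q) (column sums):
  P(Q=0) = 1/4 + 0 + 1/2 = 3/4
  P(Q=1) = 0 + 1/4 + 0 = 1/4

H(P) = -[(1/4)·log₂(1/4) + (1/4)·log₂(1/4) + (1/2)·log₂(1/2)]
  = 0.5000 + 0.5000 + 0.5000
  = 1.5000 bits
H(Q) = -[(3/4)·log₂(3/4) + (1/4)·log₂(1/4)]
  = 0.3113 + 0.5000
  = 0.8113 bits

Maximum possible I(P;Q) = min(1.5000, 0.8113) = 0.8113 bits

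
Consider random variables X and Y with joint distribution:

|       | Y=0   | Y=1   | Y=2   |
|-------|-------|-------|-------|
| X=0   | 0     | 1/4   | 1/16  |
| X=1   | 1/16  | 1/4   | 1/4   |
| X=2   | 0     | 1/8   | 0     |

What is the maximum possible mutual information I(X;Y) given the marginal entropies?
The upper bound on mutual information is I(X;Y) ≤ min(H(X), H(Y)).

Marginal P(X) (row sums):
  P(X=0) = 0 + 1/4 + 1/16 = 5/16
  P(X=1) = 1/16 + 1/4 + 1/4 = 9/16
  P(X=2) = 0 + 1/8 + 0 = 1/8
Marginal P(Y) (column sums):
  P(Y=0) = 0 + 1/16 + 0 = 1/16
  P(Y=1) = 1/4 + 1/4 + 1/8 = 5/8
  P(Y=2) = 1/16 + 1/4 + 0 = 5/16

H(X) = -[(5/16)·log₂(5/16) + (9/16)·log₂(9/16) + (1/8)·log₂(1/8)]
  = 0.5244 + 0.4669 + 0.3750
  = 1.3663 bits
H(Y) = -[(1/16)·log₂(1/16) + (5/8)·log₂(5/8) + (5/16)·log₂(5/16)]
  = 0.2500 + 0.4238 + 0.5244
  = 1.1982 bits

Maximum possible I(X;Y) = min(1.3663, 1.1982) = 1.1982 bits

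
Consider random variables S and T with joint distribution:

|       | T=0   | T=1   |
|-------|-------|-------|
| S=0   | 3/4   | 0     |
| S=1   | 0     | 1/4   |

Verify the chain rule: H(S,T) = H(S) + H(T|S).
Left side:
H(S,T) = -[(3/4)·log₂(3/4) + (1/4)·log₂(1/4)]
  = 0.3113 + 0.5000
  = 0.8113 bits

Right side:
Marginal P(S) (row sums):
  P(S=0) = 3/4 + 0 = 3/4
  P(S=1) = 0 + 1/4 = 1/4
H(S) = -[(3/4)·log₂(3/4) + (1/4)·log₂(1/4)]
  = 0.3113 + 0.5000
  = 0.8113 bits
H(T|S) = -Σ P(S,T)·log₂ P(T|S), where P(T|S) = P(S,T) / P(S)
  (cells with P(S,T) = 0 contribute 0)
  (S=0,T=0): P(T|S) = (3/4)/(3/4) = 1;  -(3/4)·log₂(1) = 0.0000
  (S=1,T=1): P(T|S) = (1/4)/(1/4) = 1;  -(1/4)·log₂(1) = 0.0000
H(T|S) = 0.0000 + 0.0000
  = 0.0000 bits
H(S) + H(T|S) = 0.8113 + 0.0000 = 0.8113 bits

Both sides equal 0.8113 bits, so the chain rule holds ✓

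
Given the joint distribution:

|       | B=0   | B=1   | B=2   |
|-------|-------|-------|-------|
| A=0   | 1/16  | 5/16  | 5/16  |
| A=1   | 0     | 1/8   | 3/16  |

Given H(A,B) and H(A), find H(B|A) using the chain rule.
From the chain rule: H(A,B) = H(A) + H(B|A)
Therefore: H(B|A) = H(A,B) - H(A)

H(A,B) = -[(1/16)·log₂(1/16) + (5/16)·log₂(5/16) + (5/16)·log₂(5/16) + (1/8)·log₂(1/8) + (3/16)·log₂(3/16)]
  = 0.2500 + 0.5244 + 0.5244 + 0.3750 + 0.4528
  = 2.1266 bits
Marginal P(A) (row sums):
  P(A=0) = 1/16 + 5/16 + 5/16 = 11/16
  P(A=1) = 0 + 1/8 + 3/16 = 5/16
H(A) = -[(11/16)·log₂(11/16) + (5/16)·log₂(5/16)]
  = 0.3716 + 0.5244
  = 0.8960 bits

H(B|A) = 2.1266 - 0.8960 = 1.2306 bits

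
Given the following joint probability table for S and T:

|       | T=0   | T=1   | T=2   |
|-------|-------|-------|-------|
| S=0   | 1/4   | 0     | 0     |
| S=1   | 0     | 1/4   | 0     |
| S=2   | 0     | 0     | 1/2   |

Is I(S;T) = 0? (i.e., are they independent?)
Marginal P(S) (row sums):
  P(S=0) = 1/4 + 0 + 0 = 1/4
  P(S=1) = 0 + 1/4 + 0 = 1/4
  P(S=2) = 0 + 0 + 1/2 = 1/2
Marginal P(T) (column sums):
  P(T=0) = 1/4 + 0 + 0 = 1/4
  P(T=1) = 0 + 1/4 + 0 = 1/4
  P(T=2) = 0 + 0 + 1/2 = 1/2

S and T are independent iff P(S=i,T=j) = P(S=i)·P(T=j) for every cell.
  P(S=0)·P(T=0) = 1/4 × 1/4 = 1/16, but P(S=0,T=0) = 1/4 ✗

No, S and T are not independent. Quantitatively, I(S;T) > 0:

H(S) = -[(1/4)·log₂(1/4) + (1/4)·log₂(1/4) + (1/2)·log₂(1/2)]
  = 0.5000 + 0.5000 + 0.5000
  = 1.5000 bits
H(T) = -[(1/4)·log₂(1/4) + (1/4)·log₂(1/4) + (1/2)·log₂(1/2)]
  = 0.5000 + 0.5000 + 0.5000
  = 1.5000 bits
H(S,T) = -[(1/4)·log₂(1/4) + (1/4)·log₂(1/4) + (1/2)·log₂(1/2)]
  = 0.5000 + 0.5000 + 0.5000
  = 1.5000 bits
I(S;T) = H(S) + H(T) - H(S,T) = 1.5000 + 1.5000 - 1.5000 = 1.5000 bits > 0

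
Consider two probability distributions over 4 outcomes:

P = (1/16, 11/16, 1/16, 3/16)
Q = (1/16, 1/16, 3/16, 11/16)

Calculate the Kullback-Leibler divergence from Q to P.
D(P||Q) = Σ P(i) log₂(P(i)/Q(i))
  i=0: (1/16) × log₂((1/16)/(1/16)) = (1/16) × log₂(1) = 0.0000
  i=1: (11/16) × log₂((11/16)/(1/16)) = (11/16) × log₂(11) = 2.3784
  i=2: (1/16) × log₂((1/16)/(3/16)) = (1/16) × log₂(1/3) = -0.0991
  i=3: (3/16) × log₂((3/16)/(11/16)) = (3/16) × log₂(3/11) = -0.3515
D(P||Q) = 0.0000 + 2.3784 - 0.0991 - 0.3515
  = 1.9278 bits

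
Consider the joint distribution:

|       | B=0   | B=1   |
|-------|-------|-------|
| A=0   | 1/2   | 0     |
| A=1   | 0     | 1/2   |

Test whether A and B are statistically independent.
Marginal P(A) (row sums):
  P(A=0) = 1/2 + 0 = 1/2
  P(A=1) = 0 + 1/2 = 1/2
Marginal P(B) (column sums):
  P(B=0) = 1/2 + 0 = 1/2
  P(B=1) = 0 + 1/2 = 1/2

A and B are independent iff P(A=i,B=j) = P(A=i)·P(B=j) for every cell.
  P(A=0)·P(B=0) = 1/2 × 1/2 = 1/4, but P(A=0,B=0) = 1/2 ✗

No, A and B are not independent. Quantitatively, I(A;B) > 0:

H(A) = -[(1/2)·log₂(1/2) + (1/2)·log₂(1/2)]
  = 0.5000 + 0.5000
  = 1.0000 bits
H(B) = -[(1/2)·log₂(1/2) + (1/2)·log₂(1/2)]
  = 0.5000 + 0.5000
  = 1.0000 bits
H(A,B) = -[(1/2)·log₂(1/2) + (1/2)·log₂(1/2)]
  = 0.5000 + 0.5000
  = 1.0000 bits
I(A;B) = H(A) + H(B) - H(A,B) = 1.0000 + 1.0000 - 1.0000 = 1.0000 bits > 0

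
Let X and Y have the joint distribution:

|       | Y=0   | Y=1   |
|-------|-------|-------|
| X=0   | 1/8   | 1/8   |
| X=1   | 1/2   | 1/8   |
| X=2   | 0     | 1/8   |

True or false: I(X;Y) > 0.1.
Marginal P(X) (row sums):
  P(X=0) = 1/8 + 1/8 = 1/4
  P(X=1) = 1/2 + 1/8 = 5/8
  P(X=2) = 0 + 1/8 = 1/8
Marginal P(Y) (column sums):
  P(Y=0) = 1/8 + 1/2 + 0 = 5/8
  P(Y=1) = 1/8 + 1/8 + 1/8 = 3/8

H(X) = -[(1/4)·log₂(1/4) + (5/8)·log₂(5/8) + (1/8)·log₂(1/8)]
  = 0.5000 + 0.4238 + 0.3750
  = 1.2988 bits
H(Y) = -[(5/8)·log₂(5/8) + (3/8)·log₂(3/8)]
  = 0.4238 + 0.5306
  = 0.9544 bits
H(X,Y) = -[(1/8)·log₂(1/8) + (1/8)·log₂(1/8) + (1/2)·log₂(1/2) + (1/8)·log₂(1/8) + (1/8)·log₂(1/8)]
  = 0.3750 + 0.3750 + 0.5000 + 0.3750 + 0.3750
  = 2.0000 bits

I(X;Y) = H(X) + H(Y) - H(X,Y)
  = 1.2988 + 0.9544 - 2.0000
  = 0.2532 bits

True. I(X;Y) = 0.2532 bits, which is > 0.1 bits.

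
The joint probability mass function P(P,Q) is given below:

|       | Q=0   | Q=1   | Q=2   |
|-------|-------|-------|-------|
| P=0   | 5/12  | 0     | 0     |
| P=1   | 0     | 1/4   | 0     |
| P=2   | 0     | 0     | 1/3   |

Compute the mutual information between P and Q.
Marginal P(P) (row sums):
  P(P=0) = 5/12 + 0 + 0 = 5/12
  P(P=1) = 0 + 1/4 + 0 = 1/4
  P(P=2) = 0 + 0 + 1/3 = 1/3
Marginal P(Q) (column sums):
  P(Q=0) = 5/12 + 0 + 0 = 5/12
  P(Q=1) = 0 + 1/4 + 0 = 1/4
  P(Q=2) = 0 + 0 + 1/3 = 1/3

H(P) = -[(5/12)·log₂(5/12) + (1/4)·log₂(1/4) + (1/3)·log₂(1/3)]
  = 0.5263 + 0.5000 + 0.5283
  = 1.5546 bits
H(Q) = -[(5/12)·log₂(5/12) + (1/4)·log₂(1/4) + (1/3)·log₂(1/3)]
  = 0.5263 + 0.5000 + 0.5283
  = 1.5546 bits
H(P,Q) = -[(5/12)·log₂(5/12) + (1/4)·log₂(1/4) + (1/3)·log₂(1/3)]
  = 0.5263 + 0.5000 + 0.5283
  = 1.5546 bits

I(P;Q) = H(P) + H(Q) - H(P,Q)
  = 1.5546 + 1.5546 - 1.5546
  = 1.5546 bits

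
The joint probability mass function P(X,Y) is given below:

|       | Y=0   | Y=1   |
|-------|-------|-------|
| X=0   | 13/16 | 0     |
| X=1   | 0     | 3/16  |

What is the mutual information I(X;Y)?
Marginal P(X) (row sums):
  P(X=0) = 13/16 + 0 = 13/16
  P(X=1) = 0 + 3/16 = 3/16
Marginal P(Y) (column sums):
  P(Y=0) = 13/16 + 0 = 13/16
  P(Y=1) = 0 + 3/16 = 3/16

H(X) = -[(13/16)·log₂(13/16) + (3/16)·log₂(3/16)]
  = 0.2434 + 0.4528
  = 0.6962 bits
H(Y) = -[(13/16)·log₂(13/16) + (3/16)·log₂(3/16)]
  = 0.2434 + 0.4528
  = 0.6962 bits
H(X,Y) = -[(13/16)·log₂(13/16) + (3/16)·log₂(3/16)]
  = 0.2434 + 0.4528
  = 0.6962 bits

I(X;Y) = H(X) + H(Y) - H(X,Y)
  = 0.6962 + 0.6962 - 0.6962
  = 0.6962 bits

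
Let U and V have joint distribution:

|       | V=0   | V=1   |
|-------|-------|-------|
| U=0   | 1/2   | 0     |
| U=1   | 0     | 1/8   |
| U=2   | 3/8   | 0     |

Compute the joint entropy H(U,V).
H(U,V) = -Σ P(U,V) log₂ P(U,V), summed over the non-zero cells:
H(U,V) = -[(1/2)·log₂(1/2) + (1/8)·log₂(1/8) + (3/8)·log₂(3/8)]
  = 0.5000 + 0.3750 + 0.5306
  = 1.4056 bits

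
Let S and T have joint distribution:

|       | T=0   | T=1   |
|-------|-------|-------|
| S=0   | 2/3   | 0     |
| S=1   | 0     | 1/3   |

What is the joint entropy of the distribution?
H(S,T) = -Σ P(S,T) log₂ P(S,T), summed over the non-zero cells:
H(S,T) = -[(2/3)·log₂(2/3) + (1/3)·log₂(1/3)]
  = 0.3900 + 0.5283
  = 0.9183 bits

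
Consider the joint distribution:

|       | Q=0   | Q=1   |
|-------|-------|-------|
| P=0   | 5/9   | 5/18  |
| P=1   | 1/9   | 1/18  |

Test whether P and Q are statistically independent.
Marginal P(P) (row sums):
  P(P=0) = 5/9 + 5/18 = 5/6
  P(P=1) = 1/9 + 1/18 = 1/6
Marginal P(Q) (column sums):
  P(Q=0) = 5/9 + 1/9 = 2/3
  P(Q=1) = 5/18 + 1/18 = 1/3

P and Q are independent iff P(P=i,Q=j) = P(P=i)·P(Q=j) for every cell.
  P(P=0)·P(Q=0) = 5/6 × 2/3 = 5/9 = P(P=0,Q=0) ✓
  P(P=0)·P(Q=1) = 5/6 × 1/3 = 5/18 = P(P=0,Q=1) ✓
  P(P=1)·P(Q=0) = 1/6 × 2/3 = 1/9 = P(P=1,Q=0) ✓
  P(P=1)·P(Q=1) = 1/6 × 1/3 = 1/18 = P(P=1,Q=1) ✓

Yes, P and Q are independent: every cell factors, so I(P;Q) = 0 bits.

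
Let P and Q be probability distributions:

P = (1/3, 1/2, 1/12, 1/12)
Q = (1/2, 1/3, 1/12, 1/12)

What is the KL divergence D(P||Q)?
D(P||Q) = Σ P(i) log₂(P(i)/Q(i))
  i=0: (1/3) × log₂((1/3)/(1/2)) = (1/3) × log₂(2/3) = -0.1950
  i=1: (1/2) × log₂((1/2)/(1/3)) = (1/2) × log₂(3/2) = 0.2925
  i=2: (1/12) × log₂((1/12)/(1/12)) = (1/12) × log₂(1) = 0.0000
  i=3: (1/12) × log₂((1/12)/(1/12)) = (1/12) × log₂(1) = 0.0000
D(P||Q) = -0.1950 + 0.2925 + 0.0000 + 0.0000
  = 0.0975 bits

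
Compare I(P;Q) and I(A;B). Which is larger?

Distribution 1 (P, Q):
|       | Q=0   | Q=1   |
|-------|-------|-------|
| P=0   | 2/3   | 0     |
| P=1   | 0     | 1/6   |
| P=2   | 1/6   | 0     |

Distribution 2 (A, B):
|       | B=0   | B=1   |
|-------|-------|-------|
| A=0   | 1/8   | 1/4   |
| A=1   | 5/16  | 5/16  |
Distribution 1 (P, Q):
Marginal P(P) (row sums):
  P(P=0) = 2/3 + 0 = 2/3
  P(P=1) = 0 + 1/6 = 1/6
  P(P=2) = 1/6 + 0 = 1/6
Marginal P(Q) (column sums):
  P(Q=0) = 2/3 + 0 + 1/6 = 5/6
  P(Q=1) = 0 + 1/6 + 0 = 1/6

H(P) = -[(2/3)·log₂(2/3) + (1/6)·log₂(1/6) + (1/6)·log₂(1/6)]
  = 0.3900 + 0.4308 + 0.4308
  = 1.2516 bits
H(Q) = -[(5/6)·log₂(5/6) + (1/6)·log₂(1/6)]
  = 0.2192 + 0.4308
  = 0.6500 bits
H(P,Q) = -[(2/3)·log₂(2/3) + (1/6)·log₂(1/6) + (1/6)·log₂(1/6)]
  = 0.3900 + 0.4308 + 0.4308
  = 1.2516 bits

I(P;Q) = H(P) + H(Q) - H(P,Q)
  = 1.2516 + 0.6500 - 1.2516
  = 0.6500 bits

Distribution 2 (A, B):
Marginal P(A) (row sums):
  P(A=0) = 1/8 + 1/4 = 3/8
  P(A=1) = 5/16 + 5/16 = 5/8
Marginal P(B) (column sums):
  P(B=0) = 1/8 + 5/16 = 7/16
  P(B=1) = 1/4 + 5/16 = 9/16

H(A) = -[(3/8)·log₂(3/8) + (5/8)·log₂(5/8)]
  = 0.5306 + 0.4238
  = 0.9544 bits
H(B) = -[(7/16)·log₂(7/16) + (9/16)·log₂(9/16)]
  = 0.5218 + 0.4669
  = 0.9887 bits
H(A,B) = -[(1/8)·log₂(1/8) + (1/4)·log₂(1/4) + (5/16)·log₂(5/16) + (5/16)·log₂(5/16)]
  = 0.3750 + 0.5000 + 0.5244 + 0.5244
  = 1.9238 bits

I(A;B) = H(A) + H(B) - H(A,B)
  = 0.9544 + 0.9887 - 1.9238
  = 0.0193 bits

I(P;Q) = 0.6500 bits > I(A;B) = 0.0193 bits, so (P, Q) has the higher mutual information (stronger dependence).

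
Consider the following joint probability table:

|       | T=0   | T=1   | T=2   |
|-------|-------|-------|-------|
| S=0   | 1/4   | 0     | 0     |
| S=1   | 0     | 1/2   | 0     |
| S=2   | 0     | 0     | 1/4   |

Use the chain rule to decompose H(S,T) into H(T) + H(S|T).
By the chain rule: H(S,T) = H(T) + H(S|T)

Marginal P(T) (column sums):
  P(T=0) = 1/4 + 0 + 0 = 1/4
  P(T=1) = 0 + 1/2 + 0 = 1/2
  P(T=2) = 0 + 0 + 1/4 = 1/4
H(T) = -[(1/4)·log₂(1/4) + (1/2)·log₂(1/2) + (1/4)·log₂(1/4)]
  = 0.5000 + 0.5000 + 0.5000
  = 1.5000 bits
H(S|T) = -Σ P(S,T)·log₂ P(S|T), where P(S|T) = P(S,T) / P(T)
  (cells with P(S,T) = 0 contribute 0)
  (S=0,T=0): P(S|T) = (1/4)/(1/4) = 1;  -(1/4)·log₂(1) = 0.0000
  (S=1,T=1): P(S|T) = (1/2)/(1/2) = 1;  -(1/2)·log₂(1) = 0.0000
  (S=2,T=2): P(S|T) = (1/4)/(1/4) = 1;  -(1/4)·log₂(1) = 0.0000
H(S|T) = 0.0000 + 0.0000 + 0.0000
  = 0.0000 bits

H(S,T) = H(T) + H(S|T) = 1.5000 + 0.0000 = 1.5000 bits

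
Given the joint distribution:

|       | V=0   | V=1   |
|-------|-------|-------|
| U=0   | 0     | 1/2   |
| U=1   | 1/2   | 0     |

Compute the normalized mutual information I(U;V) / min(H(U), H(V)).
Marginal P(U) (row sums):
  P(U=0) = 0 + 1/2 = 1/2
  P(U=1) = 1/2 + 0 = 1/2
Marginal P(V) (column sums):
  P(V=0) = 0 + 1/2 = 1/2
  P(V=1) = 1/2 + 0 = 1/2

H(U) = -[(1/2)·log₂(1/2) + (1/2)·log₂(1/2)]
  = 0.5000 + 0.5000
  = 1.0000 bits
H(V) = -[(1/2)·log₂(1/2) + (1/2)·log₂(1/2)]
  = 0.5000 + 0.5000
  = 1.0000 bits
H(U,V) = -[(1/2)·log₂(1/2) + (1/2)·log₂(1/2)]
  = 0.5000 + 0.5000
  = 1.0000 bits

I(U;V) = H(U) + H(V) - H(U,V)
  = 1.0000 + 1.0000 - 1.0000
  = 1.0000 bits

min(H(U), H(V)) = min(1.0000, 1.0000) = 1.0000 bits
Normalized MI = 1.0000 / 1.0000 = 1.0000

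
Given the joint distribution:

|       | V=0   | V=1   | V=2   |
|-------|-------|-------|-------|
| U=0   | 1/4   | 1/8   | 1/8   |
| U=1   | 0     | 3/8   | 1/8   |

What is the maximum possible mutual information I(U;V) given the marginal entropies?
The upper bound on mutual information is I(U;V) ≤ min(H(U), H(V)).

Marginal P(U) (row sums):
  P(U=0) = 1/4 + 1/8 + 1/8 = 1/2
  P(U=1) = 0 + 3/8 + 1/8 = 1/2
Marginal P(V) (column sums):
  P(V=0) = 1/4 + 0 = 1/4
  P(V=1) = 1/8 + 3/8 = 1/2
  P(V=2) = 1/8 + 1/8 = 1/4

H(U) = -[(1/2)·log₂(1/2) + (1/2)·log₂(1/2)]
  = 0.5000 + 0.5000
  = 1.0000 bits
H(V) = -[(1/4)·log₂(1/4) + (1/2)·log₂(1/2) + (1/4)·log₂(1/4)]
  = 0.5000 + 0.5000 + 0.5000
  = 1.5000 bits

Maximum possible I(U;V) = min(1.0000, 1.5000) = 1.0000 bits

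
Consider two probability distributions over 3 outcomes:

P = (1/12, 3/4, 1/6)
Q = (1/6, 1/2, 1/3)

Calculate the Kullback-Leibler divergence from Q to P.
D(P||Q) = Σ P(i) log₂(P(i)/Q(i))
  i=0: (1/12) × log₂((1/12)/(1/6)) = (1/12) × log₂(1/2) = -0.0833
  i=1: (3/4) × log₂((3/4)/(1/2)) = (3/4) × log₂(3/2) = 0.4387
  i=2: (1/6) × log₂((1/6)/(1/3)) = (1/6) × log₂(1/2) = -0.1667
D(P||Q) = -0.0833 + 0.4387 - 0.1667
  = 0.1887 bits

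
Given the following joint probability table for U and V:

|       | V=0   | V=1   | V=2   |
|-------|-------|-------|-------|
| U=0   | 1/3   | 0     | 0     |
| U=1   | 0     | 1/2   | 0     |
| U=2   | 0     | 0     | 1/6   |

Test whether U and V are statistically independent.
Marginal P(U) (row sums):
  P(U=0) = 1/3 + 0 + 0 = 1/3
  P(U=1) = 0 + 1/2 + 0 = 1/2
  P(U=2) = 0 + 0 + 1/6 = 1/6
Marginal P(V) (column sums):
  P(V=0) = 1/3 + 0 + 0 = 1/3
  P(V=1) = 0 + 1/2 + 0 = 1/2
  P(V=2) = 0 + 0 + 1/6 = 1/6

U and V are independent iff P(U=i,V=j) = P(U=i)·P(V=j) for every cell.
  P(U=0)·P(V=0) = 1/3 × 1/3 = 1/9, but P(U=0,V=0) = 1/3 ✗

No, U and V are not independent. Quantitatively, I(U;V) > 0:

H(U) = -[(1/3)·log₂(1/3) + (1/2)·log₂(1/2) + (1/6)·log₂(1/6)]
  = 0.5283 + 0.5000 + 0.4308
  = 1.4591 bits
H(V) = -[(1/3)·log₂(1/3) + (1/2)·log₂(1/2) + (1/6)·log₂(1/6)]
  = 0.5283 + 0.5000 + 0.4308
  = 1.4591 bits
H(U,V) = -[(1/3)·log₂(1/3) + (1/2)·log₂(1/2) + (1/6)·log₂(1/6)]
  = 0.5283 + 0.5000 + 0.4308
  = 1.4591 bits
I(U;V) = H(U) + H(V) - H(U,V) = 1.4591 + 1.4591 - 1.4591 = 1.4591 bits > 0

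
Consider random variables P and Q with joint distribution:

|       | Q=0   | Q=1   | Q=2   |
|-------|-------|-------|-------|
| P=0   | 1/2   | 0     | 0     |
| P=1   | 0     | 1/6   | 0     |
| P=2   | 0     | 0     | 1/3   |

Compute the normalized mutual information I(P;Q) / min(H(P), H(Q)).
Marginal P(P) (row sums):
  P(P=0) = 1/2 + 0 + 0 = 1/2
  P(P=1) = 0 + 1/6 + 0 = 1/6
  P(P=2) = 0 + 0 + 1/3 = 1/3
Marginal P(Q) (column sums):
  P(Q=0) = 1/2 + 0 + 0 = 1/2
  P(Q=1) = 0 + 1/6 + 0 = 1/6
  P(Q=2) = 0 + 0 + 1/3 = 1/3

H(P) = -[(1/2)·log₂(1/2) + (1/6)·log₂(1/6) + (1/3)·log₂(1/3)]
  = 0.5000 + 0.4308 + 0.5283
  = 1.4591 bits
H(Q) = -[(1/2)·log₂(1/2) + (1/6)·log₂(1/6) + (1/3)·log₂(1/3)]
  = 0.5000 + 0.4308 + 0.5283
  = 1.4591 bits
H(P,Q) = -[(1/2)·log₂(1/2) + (1/6)·log₂(1/6) + (1/3)·log₂(1/3)]
  = 0.5000 + 0.4308 + 0.5283
  = 1.4591 bits

I(P;Q) = H(P) + H(Q) - H(P,Q)
  = 1.4591 + 1.4591 - 1.4591
  = 1.4591 bits

min(H(P), H(Q)) = min(1.4591, 1.4591) = 1.4591 bits
Normalized MI = 1.4591 / 1.4591 = 1.0000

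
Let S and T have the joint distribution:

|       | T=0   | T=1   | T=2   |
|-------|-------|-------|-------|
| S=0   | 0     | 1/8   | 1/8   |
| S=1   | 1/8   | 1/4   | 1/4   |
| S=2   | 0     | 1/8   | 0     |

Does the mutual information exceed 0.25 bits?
Marginal P(S) (row sums):
  P(S=0) = 0 + 1/8 + 1/8 = 1/4
  P(S=1) = 1/8 + 1/4 + 1/4 = 5/8
  P(S=2) = 0 + 1/8 + 0 = 1/8
Marginal P(T) (column sums):
  P(T=0) = 0 + 1/8 + 0 = 1/8
  P(T=1) = 1/8 + 1/4 + 1/8 = 1/2
  P(T=2) = 1/8 + 1/4 + 0 = 3/8

H(S) = -[(1/4)·log₂(1/4) + (5/8)·log₂(5/8) + (1/8)·log₂(1/8)]
  = 0.5000 + 0.4238 + 0.3750
  = 1.2988 bits
H(T) = -[(1/8)·log₂(1/8) + (1/2)·log₂(1/2) + (3/8)·log₂(3/8)]
  = 0.3750 + 0.5000 + 0.5306
  = 1.4056 bits
H(S,T) = -[(1/8)·log₂(1/8) + (1/8)·log₂(1/8) + (1/8)·log₂(1/8) + (1/4)·log₂(1/4) + (1/4)·log₂(1/4) + (1/8)·log₂(1/8)]
  = 0.3750 + 0.3750 + 0.3750 + 0.5000 + 0.5000 + 0.3750
  = 2.5000 bits

I(S;T) = H(S) + H(T) - H(S,T)
  = 1.2988 + 1.4056 - 2.5000
  = 0.2044 bits

No. I(S;T) = 0.2044 bits, which is ≤ 0.25 bits.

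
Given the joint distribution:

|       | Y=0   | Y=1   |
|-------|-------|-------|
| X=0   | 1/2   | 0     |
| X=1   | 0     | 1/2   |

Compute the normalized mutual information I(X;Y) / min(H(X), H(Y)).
Marginal P(X) (row sums):
  P(X=0) = 1/2 + 0 = 1/2
  P(X=1) = 0 + 1/2 = 1/2
Marginal P(Y) (column sums):
  P(Y=0) = 1/2 + 0 = 1/2
  P(Y=1) = 0 + 1/2 = 1/2

H(X) = -[(1/2)·log₂(1/2) + (1/2)·log₂(1/2)]
  = 0.5000 + 0.5000
  = 1.0000 bits
H(Y) = -[(1/2)·log₂(1/2) + (1/2)·log₂(1/2)]
  = 0.5000 + 0.5000
  = 1.0000 bits
H(X,Y) = -[(1/2)·log₂(1/2) + (1/2)·log₂(1/2)]
  = 0.5000 + 0.5000
  = 1.0000 bits

I(X;Y) = H(X) + H(Y) - H(X,Y)
  = 1.0000 + 1.0000 - 1.0000
  = 1.0000 bits

min(H(X), H(Y)) = min(1.0000, 1.0000) = 1.0000 bits
Normalized MI = 1.0000 / 1.0000 = 1.0000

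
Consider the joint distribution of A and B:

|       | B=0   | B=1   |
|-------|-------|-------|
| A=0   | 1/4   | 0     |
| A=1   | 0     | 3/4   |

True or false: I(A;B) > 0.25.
Marginal P(A) (row sums):
  P(A=0) = 1/4 + 0 = 1/4
  P(A=1) = 0 + 3/4 = 3/4
Marginal P(B) (column sums):
  P(B=0) = 1/4 + 0 = 1/4
  P(B=1) = 0 + 3/4 = 3/4

H(A) = -[(1/4)·log₂(1/4) + (3/4)·log₂(3/4)]
  = 0.5000 + 0.3113
  = 0.8113 bits
H(B) = -[(1/4)·log₂(1/4) + (3/4)·log₂(3/4)]
  = 0.5000 + 0.3113
  = 0.8113 bits
H(A,B) = -[(1/4)·log₂(1/4) + (3/4)·log₂(3/4)]
  = 0.5000 + 0.3113
  = 0.8113 bits

I(A;B) = H(A) + H(B) - H(A,B)
  = 0.8113 + 0.8113 - 0.8113
  = 0.8113 bits

True. I(A;B) = 0.8113 bits, which is > 0.25 bits.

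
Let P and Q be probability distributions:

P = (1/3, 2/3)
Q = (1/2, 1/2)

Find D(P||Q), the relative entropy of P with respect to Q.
D(P||Q) = Σ P(i) log₂(P(i)/Q(i))
  i=0: (1/3) × log₂((1/3)/(1/2)) = (1/3) × log₂(2/3) = -0.1950
  i=1: (2/3) × log₂((2/3)/(1/2)) = (2/3) × log₂(4/3) = 0.2767
D(P||Q) = -0.1950 + 0.2767
  = 0.0817 bits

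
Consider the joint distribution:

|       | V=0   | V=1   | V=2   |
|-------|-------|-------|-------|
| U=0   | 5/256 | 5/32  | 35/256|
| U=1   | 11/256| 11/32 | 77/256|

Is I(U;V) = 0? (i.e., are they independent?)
Marginal P(U) (row sums):
  P(U=0) = 5/256 + 5/32 + 35/256 = 5/16
  P(U=1) = 11/256 + 11/32 + 77/256 = 11/16
Marginal P(V) (column sums):
  P(V=0) = 5/256 + 11/256 = 1/16
  P(V=1) = 5/32 + 11/32 = 1/2
  P(V=2) = 35/256 + 77/256 = 7/16

U and V are independent iff P(U=i,V=j) = P(U=i)·P(V=j) for every cell.
  P(U=0)·P(V=0) = 5/16 × 1/16 = 5/256 = P(U=0,V=0) ✓
  P(U=0)·P(V=1) = 5/16 × 1/2 = 5/32 = P(U=0,V=1) ✓
  P(U=0)·P(V=2) = 5/16 × 7/16 = 35/256 = P(U=0,V=2) ✓
  P(U=1)·P(V=0) = 11/16 × 1/16 = 11/256 = P(U=1,V=0) ✓
  P(U=1)·P(V=1) = 11/16 × 1/2 = 11/32 = P(U=1,V=1) ✓
  P(U=1)·P(V=2) = 11/16 × 7/16 = 77/256 = P(U=1,V=2) ✓

Yes, U and V are independent: every cell factors, so I(U;V) = 0 bits.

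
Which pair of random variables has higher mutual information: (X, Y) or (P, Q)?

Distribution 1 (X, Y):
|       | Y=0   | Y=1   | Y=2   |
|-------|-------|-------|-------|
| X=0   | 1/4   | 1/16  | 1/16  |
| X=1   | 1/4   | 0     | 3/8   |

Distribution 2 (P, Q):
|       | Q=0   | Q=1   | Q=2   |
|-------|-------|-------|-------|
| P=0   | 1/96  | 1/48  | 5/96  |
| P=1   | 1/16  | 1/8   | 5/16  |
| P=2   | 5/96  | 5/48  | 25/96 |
Distribution 1 (X, Y):
Marginal P(X) (row sums):
  P(X=0) = 1/4 + 1/16 + 1/16 = 3/8
  P(X=1) = 1/4 + 0 + 3/8 = 5/8
Marginal P(Y) (column sums):
  P(Y=0) = 1/4 + 1/4 = 1/2
  P(Y=1) = 1/16 + 0 = 1/16
  P(Y=2) = 1/16 + 3/8 = 7/16

H(X) = -[(3/8)·log₂(3/8) + (5/8)·log₂(5/8)]
  = 0.5306 + 0.4238
  = 0.9544 bits
H(Y) = -[(1/2)·log₂(1/2) + (1/16)·log₂(1/16) + (7/16)·log₂(7/16)]
  = 0.5000 + 0.2500 + 0.5218
  = 1.2718 bits
H(X,Y) = -[(1/4)·log₂(1/4) + (1/16)·log₂(1/16) + (1/16)·log₂(1/16) + (1/4)·log₂(1/4) + (3/8)·log₂(3/8)]
  = 0.5000 + 0.2500 + 0.2500 + 0.5000 + 0.5306
  = 2.0306 bits

I(X;Y) = H(X) + H(Y) - H(X,Y)
  = 0.9544 + 1.2718 - 2.0306
  = 0.1956 bits

Distribution 2 (P, Q):
Marginal P(P) (row sums):
  P(P=0) = 1/96 + 1/48 + 5/96 = 1/12
  P(P=1) = 1/16 + 1/8 + 5/16 = 1/2
  P(P=2) = 5/96 + 5/48 + 25/96 = 5/12
Marginal P(Q) (column sums):
  P(Q=0) = 1/96 + 1/16 + 5/96 = 1/8
  P(Q=1) = 1/48 + 1/8 + 5/48 = 1/4
  P(Q=2) = 5/96 + 5/16 + 25/96 = 5/8

H(P) = -[(1/12)·log₂(1/12) + (1/2)·log₂(1/2) + (5/12)·log₂(5/12)]
  = 0.2987 + 0.5000 + 0.5263
  = 1.3250 bits
H(Q) = -[(1/8)·log₂(1/8) + (1/4)·log₂(1/4) + (5/8)·log₂(5/8)]
  = 0.3750 + 0.5000 + 0.4238
  = 1.2988 bits
H(P,Q) = -[(1/96)·log₂(1/96) + (1/48)·log₂(1/48) + (5/96)·log₂(5/96) + (1/16)·log₂(1/16) + (1/8)·log₂(1/8) + (5/16)·log₂(5/16) + (5/96)·log₂(5/96) + (5/48)·log₂(5/48) + (25/96)·log₂(25/96)]
  = 0.0686 + 0.1164 + 0.2220 + 0.2500 + 0.3750 + 0.5244 + 0.2220 + 0.3399 + 0.5055
  = 2.6238 bits

I(P;Q) = H(P) + H(Q) - H(P,Q)
  = 1.3250 + 1.2988 - 2.6238
  = 0.0000 bits

I(X;Y) = 0.1956 bits > I(P;Q) = 0.0000 bits, so (X, Y) has the higher mutual information (stronger dependence).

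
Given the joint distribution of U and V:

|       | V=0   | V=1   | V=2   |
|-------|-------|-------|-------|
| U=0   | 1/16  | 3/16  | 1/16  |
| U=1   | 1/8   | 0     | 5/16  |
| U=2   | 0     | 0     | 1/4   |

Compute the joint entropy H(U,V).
H(U,V) = -Σ P(U,V) log₂ P(U,V), summed over the non-zero cells:
H(U,V) = -[(1/16)·log₂(1/16) + (3/16)·log₂(3/16) + (1/16)·log₂(1/16) + (1/8)·log₂(1/8) + (5/16)·log₂(5/16) + (1/4)·log₂(1/4)]
  = 0.2500 + 0.4528 + 0.2500 + 0.3750 + 0.5244 + 0.5000
  = 2.3522 bits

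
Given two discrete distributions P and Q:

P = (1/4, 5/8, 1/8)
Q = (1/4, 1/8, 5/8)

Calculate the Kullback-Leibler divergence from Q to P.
D(P||Q) = Σ P(i) log₂(P(i)/Q(i))
  i=0: (1/4) × log₂((1/4)/(1/4)) = (1/4) × log₂(1) = 0.0000
  i=1: (5/8) × log₂((5/8)/(1/8)) = (5/8) × log₂(5) = 1.4512
  i=2: (1/8) × log₂((1/8)/(5/8)) = (1/8) × log₂(1/5) = -0.2902
D(P||Q) = 0.0000 + 1.4512 - 0.2902
  = 1.1610 bits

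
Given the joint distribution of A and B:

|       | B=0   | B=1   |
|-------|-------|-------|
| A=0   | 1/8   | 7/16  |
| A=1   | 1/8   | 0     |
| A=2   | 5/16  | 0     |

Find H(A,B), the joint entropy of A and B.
H(A,B) = -Σ P(A,B) log₂ P(A,B), summed over the non-zero cells:
H(A,B) = -[(1/8)·log₂(1/8) + (7/16)·log₂(7/16) + (1/8)·log₂(1/8) + (5/16)·log₂(5/16)]
  = 0.3750 + 0.5218 + 0.3750 + 0.5244
  = 1.7962 bits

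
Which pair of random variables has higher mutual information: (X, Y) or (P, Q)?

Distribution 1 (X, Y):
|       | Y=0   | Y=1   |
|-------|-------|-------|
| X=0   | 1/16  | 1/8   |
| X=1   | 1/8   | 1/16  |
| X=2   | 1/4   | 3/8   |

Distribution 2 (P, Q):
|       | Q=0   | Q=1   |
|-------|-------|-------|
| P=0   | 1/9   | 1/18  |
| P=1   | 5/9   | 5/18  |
Distribution 1 (X, Y):
Marginal P(X) (row sums):
  P(X=0) = 1/16 + 1/8 = 3/16
  P(X=1) = 1/8 + 1/16 = 3/16
  P(X=2) = 1/4 + 3/8 = 5/8
Marginal P(Y) (column sums):
  P(Y=0) = 1/16 + 1/8 + 1/4 = 7/16
  P(Y=1) = 1/8 + 1/16 + 3/8 = 9/16

H(X) = -[(3/16)·log₂(3/16) + (3/16)·log₂(3/16) + (5/8)·log₂(5/8)]
  = 0.4528 + 0.4528 + 0.4238
  = 1.3294 bits
H(Y) = -[(7/16)·log₂(7/16) + (9/16)·log₂(9/16)]
  = 0.5218 + 0.4669
  = 0.9887 bits
H(X,Y) = -[(1/16)·log₂(1/16) + (1/8)·log₂(1/8) + (1/8)·log₂(1/8) + (1/16)·log₂(1/16) + (1/4)·log₂(1/4) + (3/8)·log₂(3/8)]
  = 0.2500 + 0.3750 + 0.3750 + 0.2500 + 0.5000 + 0.5306
  = 2.2806 bits

I(X;Y) = H(X) + H(Y) - H(X,Y)
  = 1.3294 + 0.9887 - 2.2806
  = 0.0375 bits

Distribution 2 (P, Q):
Marginal P(P) (row sums):
  P(P=0) = 1/9 + 1/18 = 1/6
  P(P=1) = 5/9 + 5/18 = 5/6
Marginal P(Q) (column sums):
  P(Q=0) = 1/9 + 5/9 = 2/3
  P(Q=1) = 1/18 + 5/18 = 1/3

H(P) = -[(1/6)·log₂(1/6) + (5/6)·log₂(5/6)]
  = 0.4308 + 0.2192
  = 0.6500 bits
H(Q) = -[(2/3)·log₂(2/3) + (1/3)·log₂(1/3)]
  = 0.3900 + 0.5283
  = 0.9183 bits
H(P,Q) = -[(1/9)·log₂(1/9) + (1/18)·log₂(1/18) + (5/9)·log₂(5/9) + (5/18)·log₂(5/18)]
  = 0.3522 + 0.2317 + 0.4711 + 0.5133
  = 1.5683 bits

I(P;Q) = H(P) + H(Q) - H(P,Q)
  = 0.6500 + 0.9183 - 1.5683
  = 0.0000 bits

I(X;Y) = 0.0375 bits > I(P;Q) = 0.0000 bits, so (X, Y) has the higher mutual information (stronger dependence).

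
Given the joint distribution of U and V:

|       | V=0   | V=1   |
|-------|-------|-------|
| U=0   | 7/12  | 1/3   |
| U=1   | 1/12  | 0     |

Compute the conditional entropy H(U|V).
Marginal P(V) (column sums):
  P(V=0) = 7/12 + 1/12 = 2/3
  P(V=1) = 1/3 + 0 = 1/3

H(U|V) = -Σ P(U,V)·log₂ P(U|V), where P(U|V) = P(U,V) / P(V)
  (cells with P(U,V) = 0 contribute 0)
  (U=0,V=0): P(U|V) = (7/12)/(2/3) = 7/8;  -(7/12)·log₂(7/8) = 0.1124
  (U=0,V=1): P(U|V) = (1/3)/(1/3) = 1;  -(1/3)·log₂(1) = 0.0000
  (U=1,V=0): P(U|V) = (1/12)/(2/3) = 1/8;  -(1/12)·log₂(1/8) = 0.2500
H(U|V) = 0.1124 + 0.0000 + 0.2500
  = 0.3624 bits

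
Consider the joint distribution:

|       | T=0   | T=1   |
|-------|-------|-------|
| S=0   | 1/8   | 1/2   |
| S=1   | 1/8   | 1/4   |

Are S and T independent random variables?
Marginal P(S) (row sums):
  P(S=0) = 1/8 + 1/2 = 5/8
  P(S=1) = 1/8 + 1/4 = 3/8
Marginal P(T) (column sums):
  P(T=0) = 1/8 + 1/8 = 1/4
  P(T=1) = 1/2 + 1/4 = 3/4

S and T are independent iff P(S=i,T=j) = P(S=i)·P(T=j) for every cell.
  P(S=0)·P(T=0) = 5/8 × 1/4 = 5/32, but P(S=0,T=0) = 1/8 ✗

No, S and T are not independent. Quantitatively, I(S;T) > 0:

H(S) = -[(5/8)·log₂(5/8) + (3/8)·log₂(3/8)]
  = 0.4238 + 0.5306
  = 0.9544 bits
H(T) = -[(1/4)·log₂(1/4) + (3/4)·log₂(3/4)]
  = 0.5000 + 0.3113
  = 0.8113 bits
H(S,T) = -[(1/8)·log₂(1/8) + (1/2)·log₂(1/2) + (1/8)·log₂(1/8) + (1/4)·log₂(1/4)]
  = 0.3750 + 0.5000 + 0.3750 + 0.5000
  = 1.7500 bits
I(S;T) = H(S) + H(T) - H(S,T) = 0.9544 + 0.8113 - 1.7500 = 0.0157 bits > 0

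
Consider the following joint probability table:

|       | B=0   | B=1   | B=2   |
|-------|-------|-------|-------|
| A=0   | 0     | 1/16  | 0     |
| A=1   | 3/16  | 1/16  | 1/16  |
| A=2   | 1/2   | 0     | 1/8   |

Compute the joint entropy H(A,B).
H(A,B) = -Σ P(A,B) log₂ P(A,B), summed over the non-zero cells:
H(A,B) = -[(1/16)·log₂(1/16) + (3/16)·log₂(3/16) + (1/16)·log₂(1/16) + (1/16)·log₂(1/16) + (1/2)·log₂(1/2) + (1/8)·log₂(1/8)]
  = 0.2500 + 0.4528 + 0.2500 + 0.2500 + 0.5000 + 0.3750
  = 2.0778 bits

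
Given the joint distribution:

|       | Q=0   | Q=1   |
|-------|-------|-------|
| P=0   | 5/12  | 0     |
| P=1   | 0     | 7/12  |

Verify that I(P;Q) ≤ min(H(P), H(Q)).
Marginal P(P) (row sums):
  P(P=0) = 5/12 + 0 = 5/12
  P(P=1) = 0 + 7/12 = 7/12
Marginal P(Q) (column sums):
  P(Q=0) = 5/12 + 0 = 5/12
  P(Q=1) = 0 + 7/12 = 7/12

H(P) = -[(5/12)·log₂(5/12) + (7/12)·log₂(7/12)]
  = 0.5263 + 0.4536
  = 0.9799 bits
H(Q) = -[(5/12)·log₂(5/12) + (7/12)·log₂(7/12)]
  = 0.5263 + 0.4536
  = 0.9799 bits
H(P,Q) = -[(5/12)·log₂(5/12) + (7/12)·log₂(7/12)]
  = 0.5263 + 0.4536
  = 0.9799 bits

I(P;Q) = H(P) + H(Q) - H(P,Q)
  = 0.9799 + 0.9799 - 0.9799
  = 0.9799 bits

min(H(P), H(Q)) = min(0.9799, 0.9799) = 0.9799 bits
Since 0.9799 ≤ 0.9799, the bound is satisfied ✓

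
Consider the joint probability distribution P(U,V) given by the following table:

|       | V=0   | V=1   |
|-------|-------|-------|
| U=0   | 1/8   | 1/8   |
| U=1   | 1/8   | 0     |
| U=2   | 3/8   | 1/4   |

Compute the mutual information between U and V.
Marginal P(U) (row sums):
  P(U=0) = 1/8 + 1/8 = 1/4
  P(U=1) = 1/8 + 0 = 1/8
  P(U=2) = 3/8 + 1/4 = 5/8
Marginal P(V) (column sums):
  P(V=0) = 1/8 + 1/8 + 3/8 = 5/8
  P(V=1) = 1/8 + 0 + 1/4 = 3/8

H(U) = -[(1/4)·log₂(1/4) + (1/8)·log₂(1/8) + (5/8)·log₂(5/8)]
  = 0.5000 + 0.3750 + 0.4238
  = 1.2988 bits
H(V) = -[(5/8)·log₂(5/8) + (3/8)·log₂(3/8)]
  = 0.4238 + 0.5306
  = 0.9544 bits
H(U,V) = -[(1/8)·log₂(1/8) + (1/8)·log₂(1/8) + (1/8)·log₂(1/8) + (3/8)·log₂(3/8) + (1/4)·log₂(1/4)]
  = 0.3750 + 0.3750 + 0.3750 + 0.5306 + 0.5000
  = 2.1556 bits

I(U;V) = H(U) + H(V) - H(U,V)
  = 1.2988 + 0.9544 - 2.1556
  = 0.0976 bits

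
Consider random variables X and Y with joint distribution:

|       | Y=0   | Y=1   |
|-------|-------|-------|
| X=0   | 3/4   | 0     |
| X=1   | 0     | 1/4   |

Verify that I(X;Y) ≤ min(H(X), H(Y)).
Marginal P(X) (row sums):
  P(X=0) = 3/4 + 0 = 3/4
  P(X=1) = 0 + 1/4 = 1/4
Marginal P(Y) (column sums):
  P(Y=0) = 3/4 + 0 = 3/4
  P(Y=1) = 0 + 1/4 = 1/4

H(X) = -[(3/4)·log₂(3/4) + (1/4)·log₂(1/4)]
  = 0.3113 + 0.5000
  = 0.8113 bits
H(Y) = -[(3/4)·log₂(3/4) + (1/4)·log₂(1/4)]
  = 0.3113 + 0.5000
  = 0.8113 bits
H(X,Y) = -[(3/4)·log₂(3/4) + (1/4)·log₂(1/4)]
  = 0.3113 + 0.5000
  = 0.8113 bits

I(X;Y) = H(X) + H(Y) - H(X,Y)
  = 0.8113 + 0.8113 - 0.8113
  = 0.8113 bits

min(H(X), H(Y)) = min(0.8113, 0.8113) = 0.8113 bits
Since 0.8113 ≤ 0.8113, the bound is satisfied ✓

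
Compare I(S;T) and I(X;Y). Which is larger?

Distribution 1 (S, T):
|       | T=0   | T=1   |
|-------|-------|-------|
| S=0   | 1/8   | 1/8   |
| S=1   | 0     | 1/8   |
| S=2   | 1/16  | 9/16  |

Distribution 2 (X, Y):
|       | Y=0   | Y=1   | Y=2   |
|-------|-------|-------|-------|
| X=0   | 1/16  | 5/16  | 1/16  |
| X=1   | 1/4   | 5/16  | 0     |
Distribution 1 (S, T):
Marginal P(S) (row sums):
  P(S=0) = 1/8 + 1/8 = 1/4
  P(S=1) = 0 + 1/8 = 1/8
  P(S=2) = 1/16 + 9/16 = 5/8
Marginal P(T) (column sums):
  P(T=0) = 1/8 + 0 + 1/16 = 3/16
  P(T=1) = 1/8 + 1/8 + 9/16 = 13/16

H(S) = -[(1/4)·log₂(1/4) + (1/8)·log₂(1/8) + (5/8)·log₂(5/8)]
  = 0.5000 + 0.3750 + 0.4238
  = 1.2988 bits
H(T) = -[(3/16)·log₂(3/16) + (13/16)·log₂(13/16)]
  = 0.4528 + 0.2434
  = 0.6962 bits
H(S,T) = -[(1/8)·log₂(1/8) + (1/8)·log₂(1/8) + (1/8)·log₂(1/8) + (1/16)·log₂(1/16) + (9/16)·log₂(9/16)]
  = 0.3750 + 0.3750 + 0.3750 + 0.2500 + 0.4669
  = 1.8419 bits

I(S;T) = H(S) + H(T) - H(S,T)
  = 1.2988 + 0.6962 - 1.8419
  = 0.1531 bits

Distribution 2 (X, Y):
Marginal P(X) (row sums):
  P(X=0) = 1/16 + 5/16 + 1/16 = 7/16
  P(X=1) = 1/4 + 5/16 + 0 = 9/16
Marginal P(Y) (column sums):
  P(Y=0) = 1/16 + 1/4 = 5/16
  P(Y=1) = 5/16 + 5/16 = 5/8
  P(Y=2) = 1/16 + 0 = 1/16

H(X) = -[(7/16)·log₂(7/16) + (9/16)·log₂(9/16)]
  = 0.5218 + 0.4669
  = 0.9887 bits
H(Y) = -[(5/16)·log₂(5/16) + (5/8)·log₂(5/8) + (1/16)·log₂(1/16)]
  = 0.5244 + 0.4238 + 0.2500
  = 1.1982 bits
H(X,Y) = -[(1/16)·log₂(1/16) + (5/16)·log₂(5/16) + (1/16)·log₂(1/16) + (1/4)·log₂(1/4) + (5/16)·log₂(5/16)]
  = 0.2500 + 0.5244 + 0.2500 + 0.5000 + 0.5244
  = 2.0488 bits

I(X;Y) = H(X) + H(Y) - H(X,Y)
  = 0.9887 + 1.1982 - 2.0488
  = 0.1381 bits

I(S;T) = 0.1531 bits > I(X;Y) = 0.1381 bits, so (S, T) has the higher mutual information (stronger dependence).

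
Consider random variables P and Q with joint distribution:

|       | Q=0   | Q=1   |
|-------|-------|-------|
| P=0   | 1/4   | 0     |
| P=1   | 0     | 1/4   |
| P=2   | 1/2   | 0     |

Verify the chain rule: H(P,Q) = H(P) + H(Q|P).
Left side:
H(P,Q) = -[(1/4)·log₂(1/4) + (1/4)·log₂(1/4) + (1/2)·log₂(1/2)]
  = 0.5000 + 0.5000 + 0.5000
  = 1.5000 bits

Right side:
Marginal P(P) (row sums):
  P(P=0) = 1/4 + 0 = 1/4
  P(P=1) = 0 + 1/4 = 1/4
  P(P=2) = 1/2 + 0 = 1/2
H(P) = -[(1/4)·log₂(1/4) + (1/4)·log₂(1/4) + (1/2)·log₂(1/2)]
  = 0.5000 + 0.5000 + 0.5000
  = 1.5000 bits
H(Q|P) = -Σ P(P,Q)·log₂ P(Q|P), where P(Q|P) = P(P,Q) / P(P)
  (cells with P(P,Q) = 0 contribute 0)
  (P=0,Q=0): P(Q|P) = (1/4)/(1/4) = 1;  -(1/4)·log₂(1) = 0.0000
  (P=1,Q=1): P(Q|P) = (1/4)/(1/4) = 1;  -(1/4)·log₂(1) = 0.0000
  (P=2,Q=0): P(Q|P) = (1/2)/(1/2) = 1;  -(1/2)·log₂(1) = 0.0000
H(Q|P) = 0.0000 + 0.0000 + 0.0000
  = 0.0000 bits
H(P) + H(Q|P) = 1.5000 + 0.0000 = 1.5000 bits

Both sides equal 1.5000 bits, so the chain rule holds ✓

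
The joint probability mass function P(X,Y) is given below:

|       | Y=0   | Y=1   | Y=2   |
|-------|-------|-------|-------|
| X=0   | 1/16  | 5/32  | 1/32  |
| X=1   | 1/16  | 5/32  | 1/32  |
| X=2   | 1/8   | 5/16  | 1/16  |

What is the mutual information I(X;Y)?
Marginal P(X) (row sums):
  P(X=0) = 1/16 + 5/32 + 1/32 = 1/4
  P(X=1) = 1/16 + 5/32 + 1/32 = 1/4
  P(X=2) = 1/8 + 5/16 + 1/16 = 1/2
Marginal P(Y) (column sums):
  P(Y=0) = 1/16 + 1/16 + 1/8 = 1/4
  P(Y=1) = 5/32 + 5/32 + 5/16 = 5/8
  P(Y=2) = 1/32 + 1/32 + 1/16 = 1/8

H(X) = -[(1/4)·log₂(1/4) + (1/4)·log₂(1/4) + (1/2)·log₂(1/2)]
  = 0.5000 + 0.5000 + 0.5000
  = 1.5000 bits
H(Y) = -[(1/4)·log₂(1/4) + (5/8)·log₂(5/8) + (1/8)·log₂(1/8)]
  = 0.5000 + 0.4238 + 0.3750
  = 1.2988 bits
H(X,Y) = -[(1/16)·log₂(1/16) + (5/32)·log₂(5/32) + (1/32)·log₂(1/32) + (1/16)·log₂(1/16) + (5/32)·log₂(5/32) + (1/32)·log₂(1/32) + (1/8)·log₂(1/8) + (5/16)·log₂(5/16) + (1/16)·log₂(1/16)]
  = 0.2500 + 0.4184 + 0.1563 + 0.2500 + 0.4184 + 0.1563 + 0.3750 + 0.5244 + 0.2500
  = 2.7988 bits

I(X;Y) = H(X) + H(Y) - H(X,Y)
  = 1.5000 + 1.2988 - 2.7988
  = 0.0000 bits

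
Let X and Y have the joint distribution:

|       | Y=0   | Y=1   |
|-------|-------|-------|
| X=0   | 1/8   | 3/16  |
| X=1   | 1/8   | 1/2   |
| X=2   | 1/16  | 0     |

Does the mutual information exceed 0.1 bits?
Marginal P(X) (row sums):
  P(X=0) = 1/8 + 3/16 = 5/16
  P(X=1) = 1/8 + 1/2 = 5/8
  P(X=2) = 1/16 + 0 = 1/16
Marginal P(Y) (column sums):
  P(Y=0) = 1/8 + 1/8 + 1/16 = 5/16
  P(Y=1) = 3/16 + 1/2 + 0 = 11/16

H(X) = -[(5/16)·log₂(5/16) + (5/8)·log₂(5/8) + (1/16)·log₂(1/16)]
  = 0.5244 + 0.4238 + 0.2500
  = 1.1982 bits
H(Y) = -[(5/16)·log₂(5/16) + (11/16)·log₂(11/16)]
  = 0.5244 + 0.3716
  = 0.8960 bits
H(X,Y) = -[(1/8)·log₂(1/8) + (3/16)·log₂(3/16) + (1/8)·log₂(1/8) + (1/2)·log₂(1/2) + (1/16)·log₂(1/16)]
  = 0.3750 + 0.4528 + 0.3750 + 0.5000 + 0.2500
  = 1.9528 bits

I(X;Y) = H(X) + H(Y) - H(X,Y)
  = 1.1982 + 0.8960 - 1.9528
  = 0.1414 bits

Yes. I(X;Y) = 0.1414 bits, which is > 0.1 bits.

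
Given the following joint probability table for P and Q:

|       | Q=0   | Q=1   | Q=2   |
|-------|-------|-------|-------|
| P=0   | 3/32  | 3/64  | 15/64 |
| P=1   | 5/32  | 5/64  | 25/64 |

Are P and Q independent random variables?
Marginal P(P) (row sums):
  P(P=0) = 3/32 + 3/64 + 15/64 = 3/8
  P(P=1) = 5/32 + 5/64 + 25/64 = 5/8
Marginal P(Q) (column sums):
  P(Q=0) = 3/32 + 5/32 = 1/4
  P(Q=1) = 3/64 + 5/64 = 1/8
  P(Q=2) = 15/64 + 25/64 = 5/8

P and Q are independent iff P(P=i,Q=j) = P(P=i)·P(Q=j) for every cell.
  P(P=0)·P(Q=0) = 3/8 × 1/4 = 3/32 = P(P=0,Q=0) ✓
  P(P=0)·P(Q=1) = 3/8 × 1/8 = 3/64 = P(P=0,Q=1) ✓
  P(P=0)·P(Q=2) = 3/8 × 5/8 = 15/64 = P(P=0,Q=2) ✓
  P(P=1)·P(Q=0) = 5/8 × 1/4 = 5/32 = P(P=1,Q=0) ✓
  P(P=1)·P(Q=1) = 5/8 × 1/8 = 5/64 = P(P=1,Q=1) ✓
  P(P=1)·P(Q=2) = 5/8 × 5/8 = 25/64 = P(P=1,Q=2) ✓

Yes, P and Q are independent: every cell factors, so I(P;Q) = 0 bits.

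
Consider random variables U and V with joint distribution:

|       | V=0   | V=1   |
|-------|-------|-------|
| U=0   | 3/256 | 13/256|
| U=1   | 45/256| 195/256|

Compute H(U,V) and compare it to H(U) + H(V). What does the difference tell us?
Marginal P(U) (row sums):
  P(U=0) = 3/256 + 13/256 = 1/16
  P(U=1) = 45/256 + 195/256 = 15/16
Marginal P(V) (column sums):
  P(V=0) = 3/256 + 45/256 = 3/16
  P(V=1) = 13/256 + 195/256 = 13/16

H(U,V) = -[(3/256)·log₂(3/256) + (13/256)·log₂(13/256) + (45/256)·log₂(45/256) + (195/256)·log₂(195/256)]
  = 0.0752 + 0.2183 + 0.4409 + 0.2991
  = 1.0335 bits
H(U) = -[(1/16)·log₂(1/16) + (15/16)·log₂(15/16)]
  = 0.2500 + 0.0873
  = 0.3373 bits
H(V) = -[(3/16)·log₂(3/16) + (13/16)·log₂(13/16)]
  = 0.4528 + 0.2434
  = 0.6962 bits

H(U) + H(V) = 0.3373 + 0.6962 = 1.0335 bits
Difference: H(U) + H(V) - H(U,V) = 1.0335 - 1.0335 = 0.0000 bits = I(U;V)

The difference is the mutual information; it is 0 here, so U and V are independent (the joint entropy equals the sum of the marginal entropies).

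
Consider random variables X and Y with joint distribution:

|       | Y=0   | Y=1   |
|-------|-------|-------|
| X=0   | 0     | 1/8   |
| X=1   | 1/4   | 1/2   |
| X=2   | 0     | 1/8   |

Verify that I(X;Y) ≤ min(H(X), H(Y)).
Marginal P(X) (row sums):
  P(X=0) = 0 + 1/8 = 1/8
  P(X=1) = 1/4 + 1/2 = 3/4
  P(X=2) = 0 + 1/8 = 1/8
Marginal P(Y) (column sums):
  P(Y=0) = 0 + 1/4 + 0 = 1/4
  P(Y=1) = 1/8 + 1/2 + 1/8 = 3/4

H(X) = -[(1/8)·log₂(1/8) + (3/4)·log₂(3/4) + (1/8)·log₂(1/8)]
  = 0.3750 + 0.3113 + 0.3750
  = 1.0613 bits
H(Y) = -[(1/4)·log₂(1/4) + (3/4)·log₂(3/4)]
  = 0.5000 + 0.3113
  = 0.8113 bits
H(X,Y) = -[(1/8)·log₂(1/8) + (1/4)·log₂(1/4) + (1/2)·log₂(1/2) + (1/8)·log₂(1/8)]
  = 0.3750 + 0.5000 + 0.5000 + 0.3750
  = 1.7500 bits

I(X;Y) = H(X) + H(Y) - H(X,Y)
  = 1.0613 + 0.8113 - 1.7500
  = 0.1226 bits

min(H(X), H(Y)) = min(1.0613, 0.8113) = 0.8113 bits
Since 0.1226 ≤ 0.8113, the bound is satisfied ✓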